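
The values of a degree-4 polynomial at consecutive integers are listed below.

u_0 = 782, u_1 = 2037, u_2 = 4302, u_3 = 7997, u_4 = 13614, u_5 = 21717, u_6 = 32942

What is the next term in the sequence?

47997

Δ: 1255, 2265, 3695, 5617, 8103, 11225
Δ²: 1010, 1430, 1922, 2486, 3122
Δ³: 420, 492, 564, 636
Δ⁴: 72, 72, 72
The fourth differences are constant (72).
636 + 72 = 708;  3122 + 708 = 3830;  11225 + 3830 = 15055;  32942 + 15055 = 47997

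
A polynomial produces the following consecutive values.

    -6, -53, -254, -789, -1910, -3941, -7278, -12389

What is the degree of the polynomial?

-47, -201, -535, -1121, -2031, -3337, -5111
-154, -334, -586, -910, -1306, -1774
-180, -252, -324, -396, -468
-72, -72, -72, -72
The fourth differences are constant, so the polynomial has degree 4.

4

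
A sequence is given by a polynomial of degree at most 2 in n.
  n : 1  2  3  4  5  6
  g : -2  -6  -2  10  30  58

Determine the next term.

94

Δ: -4  4  12  20  28
Δ²: 8  8  8  8
The second differences are constant (8).
28 + 8 = 36;  58 + 36 = 94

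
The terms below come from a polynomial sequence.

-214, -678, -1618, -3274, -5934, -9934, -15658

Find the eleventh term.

-65154

-464 , -940 , -1656 , -2660 , -4000 , -5724
-476 , -716 , -1004 , -1340 , -1724
-240 , -288 , -336 , -384
-48 , -48 , -48
Constant fourth difference = -48, so extend:
-384 − 48 = -432;  -1724 − 432 = -2156;  -5724 − 2156 = -7880;  -15658 − 7880 = -23538
-432 − 48 = -480;  -2156 − 480 = -2636;  -7880 − 2636 = -10516;  -23538 − 10516 = -34054
-480 − 48 = -528;  -2636 − 528 = -3164;  -10516 − 3164 = -13680;  -34054 − 13680 = -47734
-528 − 48 = -576;  -3164 − 576 = -3740;  -13680 − 3740 = -17420;  -47734 − 17420 = -65154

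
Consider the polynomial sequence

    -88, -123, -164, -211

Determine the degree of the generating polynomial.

2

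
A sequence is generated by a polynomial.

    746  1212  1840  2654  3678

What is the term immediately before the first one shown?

First differences: 466  628  814  1024
Second differences: 162  186  210
Third differences: 24  24
The third differences are constant at 24.
Work back: 162 − 24 = 138;  466 − 138 = 328;  746 − 328 = 418

418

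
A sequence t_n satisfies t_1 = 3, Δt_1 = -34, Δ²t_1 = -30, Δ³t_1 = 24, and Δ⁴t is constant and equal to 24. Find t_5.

-193

Build the table forward from the leading diagonal:
Fourth differences: 24  24  24  24  24
Third differences: 24  48  72  96  120
Second differences: -30  -6  42  114  210
First differences: -34  -64  -70  -28  86
t: 3  -31  -95  -165  -193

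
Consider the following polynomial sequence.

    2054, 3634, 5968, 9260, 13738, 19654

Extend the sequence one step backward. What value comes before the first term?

1580, 2334, 3292, 4478, 5916
754, 958, 1186, 1438
204, 228, 252
24, 24
The fourth differences are constant at 24.
Work back: 204 − 24 = 180;  754 − 180 = 574;  1580 − 574 = 1006;  2054 − 1006 = 1048

1048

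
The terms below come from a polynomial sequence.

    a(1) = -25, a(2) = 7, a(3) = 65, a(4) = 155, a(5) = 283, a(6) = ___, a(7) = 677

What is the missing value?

Using the first 5 terms:
First differences: 32, 58, 90, 128
Second differences: 26, 32, 38
Third differences: 6, 6
Constant third difference = 6.
Extend forward: 38 + 6 = 44;  128 + 44 = 172;  283 + 172 = 455

455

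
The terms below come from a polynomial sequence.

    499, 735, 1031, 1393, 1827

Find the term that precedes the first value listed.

317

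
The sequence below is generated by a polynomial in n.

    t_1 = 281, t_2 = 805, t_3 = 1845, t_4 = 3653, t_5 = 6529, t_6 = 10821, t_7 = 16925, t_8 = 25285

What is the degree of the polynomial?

4

First differences: 524, 1040, 1808, 2876, 4292, 6104, 8360
Second differences: 516, 768, 1068, 1416, 1812, 2256
Third differences: 252, 300, 348, 396, 444
Fourth differences: 48, 48, 48, 48
The fourth differences are constant, so the polynomial has degree 4.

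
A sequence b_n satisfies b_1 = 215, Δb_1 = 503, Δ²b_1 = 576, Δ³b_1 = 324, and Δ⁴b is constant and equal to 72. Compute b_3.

Build the table forward from the leading diagonal:
D4: 72, 72, 72
D3: 324, 396, 468
D2: 576, 900, 1296
D1: 503, 1079, 1979
b: 215, 718, 1797

1797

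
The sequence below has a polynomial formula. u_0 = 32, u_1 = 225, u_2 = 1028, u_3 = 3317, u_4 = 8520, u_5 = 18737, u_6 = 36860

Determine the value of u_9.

181985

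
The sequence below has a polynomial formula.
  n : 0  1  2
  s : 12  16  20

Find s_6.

4, 4
Constant first difference = 4, so extend:
20 + 4 = 24
24 + 4 = 28
28 + 4 = 32
32 + 4 = 36

36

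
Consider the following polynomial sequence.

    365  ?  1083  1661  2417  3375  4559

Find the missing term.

Using the last 5 terms:
Δ: 578, 756, 958, 1184
Δ²: 178, 202, 226
Δ³: 24, 24
Constant third difference = 24.
Extend backward: 178 − 24 = 154;  578 − 154 = 424;  1083 − 424 = 659

659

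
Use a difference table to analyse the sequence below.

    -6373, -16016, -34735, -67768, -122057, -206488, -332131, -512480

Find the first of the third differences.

Δ: -9643, -18719, -33033, -54289, -84431, -125643, -180349
Δ²: -9076, -14314, -21256, -30142, -41212, -54706
Δ³: -5238, -6942, -8886, -11070, -13494
Δ⁴: -1704, -1944, -2184, -2424
Δ⁵: -240, -240, -240

-5238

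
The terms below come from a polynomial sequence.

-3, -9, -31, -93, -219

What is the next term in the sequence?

-433

D1: -6, -22, -62, -126
D2: -16, -40, -64
D3: -24, -24
Third differences constant at -24.
-64 − 24 = -88;  -126 − 88 = -214;  -219 − 214 = -433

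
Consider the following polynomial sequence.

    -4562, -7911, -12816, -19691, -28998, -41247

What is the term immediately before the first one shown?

-2403

First differences: -3349, -4905, -6875, -9307, -12249
Second differences: -1556, -1970, -2432, -2942
Third differences: -414, -462, -510
Fourth differences: -48, -48
The fourth differences are constant at -48.
Work back: -414 + 48 = -366;  -1556 + 366 = -1190;  -3349 + 1190 = -2159;  -4562 + 2159 = -2403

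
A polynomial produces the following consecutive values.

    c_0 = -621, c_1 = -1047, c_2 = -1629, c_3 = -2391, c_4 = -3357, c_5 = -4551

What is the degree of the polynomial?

3

First differences: -426, -582, -762, -966, -1194
Second differences: -156, -180, -204, -228
Third differences: -24, -24, -24
The third differences are constant, so the polynomial has degree 3.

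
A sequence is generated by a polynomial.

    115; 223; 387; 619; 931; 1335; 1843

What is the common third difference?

First differences: 108, 164, 232, 312, 404, 508
Second differences: 56, 68, 80, 92, 104
Third differences: 12, 12, 12, 12

12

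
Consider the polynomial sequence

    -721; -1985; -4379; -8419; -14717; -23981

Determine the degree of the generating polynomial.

4

Δ: -1264, -2394, -4040, -6298, -9264
Δ²: -1130, -1646, -2258, -2966
Δ³: -516, -612, -708
Δ⁴: -96, -96
The fourth differences are constant, so the polynomial has degree 4.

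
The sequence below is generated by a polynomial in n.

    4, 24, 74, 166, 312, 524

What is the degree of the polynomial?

First differences: 20, 50, 92, 146, 212
Second differences: 30, 42, 54, 66
Third differences: 12, 12, 12
The third differences are constant, so the polynomial has degree 3.

3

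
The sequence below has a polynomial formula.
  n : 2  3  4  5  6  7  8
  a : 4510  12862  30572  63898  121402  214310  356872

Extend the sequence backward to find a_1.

1202

D1: 8352  17710  33326  57504  92908  142562
D2: 9358  15616  24178  35404  49654
D3: 6258  8562  11226  14250
D4: 2304  2664  3024
D5: 360  360
The fifth differences are constant at 360.
Work back: 2304 − 360 = 1944;  6258 − 1944 = 4314;  9358 − 4314 = 5044;  8352 − 5044 = 3308;  4510 − 3308 = 1202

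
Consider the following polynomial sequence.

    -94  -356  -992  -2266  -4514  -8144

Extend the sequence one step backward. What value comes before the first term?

-14

-262, -636, -1274, -2248, -3630
-374, -638, -974, -1382
-264, -336, -408
-72, -72
The fourth differences are constant at -72.
Work back: -264 + 72 = -192;  -374 + 192 = -182;  -262 + 182 = -80;  -94 + 80 = -14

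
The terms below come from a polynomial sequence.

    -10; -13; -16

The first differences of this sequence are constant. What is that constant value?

D1: -3, -3

-3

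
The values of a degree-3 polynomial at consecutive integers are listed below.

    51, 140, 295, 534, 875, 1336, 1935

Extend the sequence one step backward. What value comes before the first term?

D1: 89, 155, 239, 341, 461, 599
D2: 66, 84, 102, 120, 138
D3: 18, 18, 18, 18
The third differences are constant at 18.
Work back: 66 − 18 = 48;  89 − 48 = 41;  51 − 41 = 10

10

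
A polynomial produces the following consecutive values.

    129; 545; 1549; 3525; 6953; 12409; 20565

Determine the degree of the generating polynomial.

4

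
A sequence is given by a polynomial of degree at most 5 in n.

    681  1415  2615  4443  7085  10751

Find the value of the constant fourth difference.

24

D1: 734, 1200, 1828, 2642, 3666
D2: 466, 628, 814, 1024
D3: 162, 186, 210
D4: 24, 24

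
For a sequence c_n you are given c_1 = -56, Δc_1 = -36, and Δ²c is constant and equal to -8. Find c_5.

Build the table forward from the leading diagonal:
Δ²: -8, -8, -8, -8, -8
Δ: -36, -44, -52, -60, -68
c: -56, -92, -136, -188, -248

-248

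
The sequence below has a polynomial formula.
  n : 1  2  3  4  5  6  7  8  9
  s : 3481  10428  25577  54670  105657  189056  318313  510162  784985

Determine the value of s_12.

6947, 15149, 29093, 50987, 83399, 129257, 191849, 274823
8202, 13944, 21894, 32412, 45858, 62592, 82974
5742, 7950, 10518, 13446, 16734, 20382
2208, 2568, 2928, 3288, 3648
360, 360, 360, 360
Fifth differences constant at 360.
3648 + 360 = 4008;  20382 + 4008 = 24390;  82974 + 24390 = 107364;  274823 + 107364 = 382187;  784985 + 382187 = 1167172
4008 + 360 = 4368;  24390 + 4368 = 28758;  107364 + 28758 = 136122;  382187 + 136122 = 518309;  1167172 + 518309 = 1685481
4368 + 360 = 4728;  28758 + 4728 = 33486;  136122 + 33486 = 169608;  518309 + 169608 = 687917;  1685481 + 687917 = 2373398

2373398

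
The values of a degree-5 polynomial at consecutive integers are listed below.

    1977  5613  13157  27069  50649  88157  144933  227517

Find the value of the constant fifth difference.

Δ: 3636, 7544, 13912, 23580, 37508, 56776, 82584
Δ²: 3908, 6368, 9668, 13928, 19268, 25808
Δ³: 2460, 3300, 4260, 5340, 6540
Δ⁴: 840, 960, 1080, 1200
Δ⁵: 120, 120, 120

120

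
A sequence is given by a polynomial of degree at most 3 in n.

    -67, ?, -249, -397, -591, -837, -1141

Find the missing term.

-141

Using the last 5 terms:
-148  -194  -246  -304
-46  -52  -58
-6  -6
Constant third difference = -6.
Extend backward: -46 + 6 = -40;  -148 + 40 = -108;  -249 + 108 = -141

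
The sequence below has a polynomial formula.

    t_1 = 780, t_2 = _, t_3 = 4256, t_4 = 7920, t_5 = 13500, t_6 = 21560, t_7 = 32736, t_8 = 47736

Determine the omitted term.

2016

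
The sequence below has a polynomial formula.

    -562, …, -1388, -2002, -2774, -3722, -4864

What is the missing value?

Using the last 5 terms:
D1: -614, -772, -948, -1142
D2: -158, -176, -194
D3: -18, -18
Constant third difference = -18.
Extend backward: -158 + 18 = -140;  -614 + 140 = -474;  -1388 + 474 = -914

-914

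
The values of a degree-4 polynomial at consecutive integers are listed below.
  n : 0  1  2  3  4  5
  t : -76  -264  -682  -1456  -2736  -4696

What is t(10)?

-32466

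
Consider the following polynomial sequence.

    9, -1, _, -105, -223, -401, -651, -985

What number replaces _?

Using the last 5 terms:
Δ: -118  -178  -250  -334
Δ²: -60  -72  -84
Δ³: -12  -12
Constant third difference = -12.
Extend backward: -60 + 12 = -48;  -118 + 48 = -70;  -105 + 70 = -35

-35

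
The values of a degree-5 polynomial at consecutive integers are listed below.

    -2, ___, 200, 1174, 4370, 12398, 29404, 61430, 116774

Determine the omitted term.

14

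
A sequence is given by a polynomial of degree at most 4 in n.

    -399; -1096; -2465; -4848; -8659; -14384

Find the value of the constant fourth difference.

First differences: -697, -1369, -2383, -3811, -5725
Second differences: -672, -1014, -1428, -1914
Third differences: -342, -414, -486
Fourth differences: -72, -72

-72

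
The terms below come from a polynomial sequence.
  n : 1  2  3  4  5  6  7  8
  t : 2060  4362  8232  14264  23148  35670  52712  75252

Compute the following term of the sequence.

104364

First differences: 2302  3870  6032  8884  12522  17042  22540
Second differences: 1568  2162  2852  3638  4520  5498
Third differences: 594  690  786  882  978
Fourth differences: 96  96  96  96
Fourth differences constant at 96.
978 + 96 = 1074;  5498 + 1074 = 6572;  22540 + 6572 = 29112;  75252 + 29112 = 104364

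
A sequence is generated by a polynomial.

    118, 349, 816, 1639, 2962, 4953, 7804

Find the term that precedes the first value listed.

27

231, 467, 823, 1323, 1991, 2851
236, 356, 500, 668, 860
120, 144, 168, 192
24, 24, 24
The fourth differences are constant at 24.
Work back: 120 − 24 = 96;  236 − 96 = 140;  231 − 140 = 91;  118 − 91 = 27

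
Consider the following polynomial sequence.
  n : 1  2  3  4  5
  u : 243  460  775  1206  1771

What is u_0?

106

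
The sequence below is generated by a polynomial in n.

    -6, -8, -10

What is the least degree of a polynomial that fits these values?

Δ: -2, -2
The first differences are constant, so the polynomial has degree 1.

1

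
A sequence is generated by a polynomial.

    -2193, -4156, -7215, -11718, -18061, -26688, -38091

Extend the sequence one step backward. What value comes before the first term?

-1026

Δ: -1963, -3059, -4503, -6343, -8627, -11403
Δ²: -1096, -1444, -1840, -2284, -2776
Δ³: -348, -396, -444, -492
Δ⁴: -48, -48, -48
The fourth differences are constant at -48.
Work back: -348 + 48 = -300;  -1096 + 300 = -796;  -1963 + 796 = -1167;  -2193 + 1167 = -1026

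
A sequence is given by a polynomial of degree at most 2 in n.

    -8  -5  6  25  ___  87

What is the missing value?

52

Using the first 4 terms:
Δ: 3  11  19
Δ²: 8  8
Constant second difference = 8.
Extend forward: 19 + 8 = 27;  25 + 27 = 52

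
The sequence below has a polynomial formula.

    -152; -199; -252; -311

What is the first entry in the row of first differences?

-47

Δ: -47, -53, -59
Δ²: -6, -6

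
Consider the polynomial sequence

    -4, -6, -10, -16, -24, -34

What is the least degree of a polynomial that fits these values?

2

First differences: -2, -4, -6, -8, -10
Second differences: -2, -2, -2, -2
The second differences are constant, so the polynomial has degree 2.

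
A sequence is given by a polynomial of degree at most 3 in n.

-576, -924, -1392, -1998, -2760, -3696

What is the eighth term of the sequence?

-6162

D1: -348, -468, -606, -762, -936
D2: -120, -138, -156, -174
D3: -18, -18, -18
The third differences are constant (-18).
-174 − 18 = -192;  -936 − 192 = -1128;  -3696 − 1128 = -4824
-192 − 18 = -210;  -1128 − 210 = -1338;  -4824 − 1338 = -6162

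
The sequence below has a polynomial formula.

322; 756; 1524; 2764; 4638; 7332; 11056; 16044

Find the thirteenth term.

69814

Δ: 434, 768, 1240, 1874, 2694, 3724, 4988
Δ²: 334, 472, 634, 820, 1030, 1264
Δ³: 138, 162, 186, 210, 234
Δ⁴: 24, 24, 24, 24
The fourth differences are constant (24).
234 + 24 = 258;  1264 + 258 = 1522;  4988 + 1522 = 6510;  16044 + 6510 = 22554
258 + 24 = 282;  1522 + 282 = 1804;  6510 + 1804 = 8314;  22554 + 8314 = 30868
282 + 24 = 306;  1804 + 306 = 2110;  8314 + 2110 = 10424;  30868 + 10424 = 41292
306 + 24 = 330;  2110 + 330 = 2440;  10424 + 2440 = 12864;  41292 + 12864 = 54156
330 + 24 = 354;  2440 + 354 = 2794;  12864 + 2794 = 15658;  54156 + 15658 = 69814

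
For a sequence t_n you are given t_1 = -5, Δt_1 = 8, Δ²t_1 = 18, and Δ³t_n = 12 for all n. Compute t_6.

335

Build the table forward from the leading diagonal:
Third differences: 12  12  12  12  12  12
Second differences: 18  30  42  54  66  78
First differences: 8  26  56  98  152  218
t: -5  3  29  85  183  335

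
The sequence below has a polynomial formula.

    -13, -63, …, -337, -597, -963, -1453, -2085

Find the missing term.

Using the last 5 terms:
First differences: -260, -366, -490, -632
Second differences: -106, -124, -142
Third differences: -18, -18
Constant third difference = -18.
Extend backward: -106 + 18 = -88;  -260 + 88 = -172;  -337 + 172 = -165

-165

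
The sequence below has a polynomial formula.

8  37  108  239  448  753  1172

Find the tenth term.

3293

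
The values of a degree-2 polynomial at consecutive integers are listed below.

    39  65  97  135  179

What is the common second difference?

First differences: 26, 32, 38, 44
Second differences: 6, 6, 6

6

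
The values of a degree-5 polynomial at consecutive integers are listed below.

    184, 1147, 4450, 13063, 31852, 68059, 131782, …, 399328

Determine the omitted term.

Using the first 7 terms:
D1: 963  3303  8613  18789  36207  63723
D2: 2340  5310  10176  17418  27516
D3: 2970  4866  7242  10098
D4: 1896  2376  2856
D5: 480  480
Constant fifth difference = 480.
Extend forward: 2856 + 480 = 3336;  10098 + 3336 = 13434;  27516 + 13434 = 40950;  63723 + 40950 = 104673;  131782 + 104673 = 236455

236455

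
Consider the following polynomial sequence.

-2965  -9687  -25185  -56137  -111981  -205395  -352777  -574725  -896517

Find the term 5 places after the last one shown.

-5275947

First differences: -6722, -15498, -30952, -55844, -93414, -147382, -221948, -321792
Second differences: -8776, -15454, -24892, -37570, -53968, -74566, -99844
Third differences: -6678, -9438, -12678, -16398, -20598, -25278
Fourth differences: -2760, -3240, -3720, -4200, -4680
Fifth differences: -480, -480, -480, -480
The fifth differences are constant (-480).
-4680 − 480 = -5160;  -25278 − 5160 = -30438;  -99844 − 30438 = -130282;  -321792 − 130282 = -452074;  -896517 − 452074 = -1348591
-5160 − 480 = -5640;  -30438 − 5640 = -36078;  -130282 − 36078 = -166360;  -452074 − 166360 = -618434;  -1348591 − 618434 = -1967025
-5640 − 480 = -6120;  -36078 − 6120 = -42198;  -166360 − 42198 = -208558;  -618434 − 208558 = -826992;  -1967025 − 826992 = -2794017
-6120 − 480 = -6600;  -42198 − 6600 = -48798;  -208558 − 48798 = -257356;  -826992 − 257356 = -1084348;  -2794017 − 1084348 = -3878365
-6600 − 480 = -7080;  -48798 − 7080 = -55878;  -257356 − 55878 = -313234;  -1084348 − 313234 = -1397582;  -3878365 − 1397582 = -5275947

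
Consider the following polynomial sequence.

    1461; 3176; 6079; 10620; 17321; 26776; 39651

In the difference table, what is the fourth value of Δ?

6701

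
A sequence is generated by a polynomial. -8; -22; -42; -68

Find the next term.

First differences: -14, -20, -26
Second differences: -6, -6
The second differences are constant (-6).
-26 − 6 = -32;  -68 − 32 = -100

-100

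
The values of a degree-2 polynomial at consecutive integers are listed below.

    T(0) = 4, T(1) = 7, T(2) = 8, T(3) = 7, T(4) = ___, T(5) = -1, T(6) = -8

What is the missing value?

4

Using the first 4 terms:
D1: 3, 1, -1
D2: -2, -2
Constant second difference = -2.
Extend forward: -1 − 2 = -3;  7 − 3 = 4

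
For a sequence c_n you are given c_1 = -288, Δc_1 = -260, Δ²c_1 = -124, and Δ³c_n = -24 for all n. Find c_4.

Build the table forward from the leading diagonal:
D3: -24  -24  -24  -24
D2: -124  -148  -172  -196
D1: -260  -384  -532  -704
c: -288  -548  -932  -1464

-1464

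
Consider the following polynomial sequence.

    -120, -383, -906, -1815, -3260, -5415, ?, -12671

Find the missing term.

-8478

Using the first 6 terms:
-263  -523  -909  -1445  -2155
-260  -386  -536  -710
-126  -150  -174
-24  -24
Constant fourth difference = -24.
Extend forward: -174 − 24 = -198;  -710 − 198 = -908;  -2155 − 908 = -3063;  -5415 − 3063 = -8478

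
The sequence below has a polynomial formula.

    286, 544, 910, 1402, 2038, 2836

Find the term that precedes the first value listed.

Δ: 258, 366, 492, 636, 798
Δ²: 108, 126, 144, 162
Δ³: 18, 18, 18
The third differences are constant at 18.
Work back: 108 − 18 = 90;  258 − 90 = 168;  286 − 168 = 118

118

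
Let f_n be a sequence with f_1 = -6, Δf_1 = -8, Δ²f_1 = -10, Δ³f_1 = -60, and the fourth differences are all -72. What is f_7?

Build the table forward from the leading diagonal:
Fourth differences: -72  -72  -72  -72  -72  -72  -72
Third differences: -60  -132  -204  -276  -348  -420  -492
Second differences: -10  -70  -202  -406  -682  -1030  -1450
First differences: -8  -18  -88  -290  -696  -1378  -2408
f: -6  -14  -32  -120  -410  -1106  -2484

-2484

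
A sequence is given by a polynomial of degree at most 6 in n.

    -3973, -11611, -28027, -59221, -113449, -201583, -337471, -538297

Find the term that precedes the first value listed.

Δ: -7638, -16416, -31194, -54228, -88134, -135888, -200826
Δ²: -8778, -14778, -23034, -33906, -47754, -64938
Δ³: -6000, -8256, -10872, -13848, -17184
Δ⁴: -2256, -2616, -2976, -3336
Δ⁵: -360, -360, -360
The fifth differences are constant at -360.
Work back: -2256 + 360 = -1896;  -6000 + 1896 = -4104;  -8778 + 4104 = -4674;  -7638 + 4674 = -2964;  -3973 + 2964 = -1009

-1009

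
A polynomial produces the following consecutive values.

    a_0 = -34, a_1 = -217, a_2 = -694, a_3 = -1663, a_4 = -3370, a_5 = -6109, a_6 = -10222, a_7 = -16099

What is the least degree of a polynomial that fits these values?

4

D1: -183, -477, -969, -1707, -2739, -4113, -5877
D2: -294, -492, -738, -1032, -1374, -1764
D3: -198, -246, -294, -342, -390
D4: -48, -48, -48, -48
The fourth differences are constant, so the polynomial has degree 4.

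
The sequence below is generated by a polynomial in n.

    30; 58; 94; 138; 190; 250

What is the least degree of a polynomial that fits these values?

D1: 28, 36, 44, 52, 60
D2: 8, 8, 8, 8
The second differences are constant, so the polynomial has degree 2.

2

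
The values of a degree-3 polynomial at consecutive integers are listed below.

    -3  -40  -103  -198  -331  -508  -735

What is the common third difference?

D1: -37, -63, -95, -133, -177, -227
D2: -26, -32, -38, -44, -50
D3: -6, -6, -6, -6

-6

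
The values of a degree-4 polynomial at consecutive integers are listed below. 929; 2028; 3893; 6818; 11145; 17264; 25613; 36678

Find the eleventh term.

D1: 1099  1865  2925  4327  6119  8349  11065
D2: 766  1060  1402  1792  2230  2716
D3: 294  342  390  438  486
D4: 48  48  48  48
Constant fourth difference = 48, so extend:
486 + 48 = 534;  2716 + 534 = 3250;  11065 + 3250 = 14315;  36678 + 14315 = 50993
534 + 48 = 582;  3250 + 582 = 3832;  14315 + 3832 = 18147;  50993 + 18147 = 69140
582 + 48 = 630;  3832 + 630 = 4462;  18147 + 4462 = 22609;  69140 + 22609 = 91749

91749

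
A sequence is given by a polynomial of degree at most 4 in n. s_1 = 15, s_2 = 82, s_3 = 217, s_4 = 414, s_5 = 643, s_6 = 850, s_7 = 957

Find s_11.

-2015

67, 135, 197, 229, 207, 107
68, 62, 32, -22, -100
-6, -30, -54, -78
-24, -24, -24
The fourth differences are constant (-24).
-78 − 24 = -102;  -100 − 102 = -202;  107 − 202 = -95;  957 − 95 = 862
-102 − 24 = -126;  -202 − 126 = -328;  -95 − 328 = -423;  862 − 423 = 439
-126 − 24 = -150;  -328 − 150 = -478;  -423 − 478 = -901;  439 − 901 = -462
-150 − 24 = -174;  -478 − 174 = -652;  -901 − 652 = -1553;  -462 − 1553 = -2015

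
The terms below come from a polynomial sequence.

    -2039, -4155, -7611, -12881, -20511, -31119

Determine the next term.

First differences: -2116, -3456, -5270, -7630, -10608
Second differences: -1340, -1814, -2360, -2978
Third differences: -474, -546, -618
Fourth differences: -72, -72
The fourth differences are constant (-72).
-618 − 72 = -690;  -2978 − 690 = -3668;  -10608 − 3668 = -14276;  -31119 − 14276 = -45395

-45395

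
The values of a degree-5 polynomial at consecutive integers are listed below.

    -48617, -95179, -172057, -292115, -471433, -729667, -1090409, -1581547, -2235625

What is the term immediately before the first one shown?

-22363

-46562  -76878  -120058  -179318  -258234  -360742  -491138  -654078
-30316  -43180  -59260  -78916  -102508  -130396  -162940
-12864  -16080  -19656  -23592  -27888  -32544
-3216  -3576  -3936  -4296  -4656
-360  -360  -360  -360
The fifth differences are constant at -360.
Work back: -3216 + 360 = -2856;  -12864 + 2856 = -10008;  -30316 + 10008 = -20308;  -46562 + 20308 = -26254;  -48617 + 26254 = -22363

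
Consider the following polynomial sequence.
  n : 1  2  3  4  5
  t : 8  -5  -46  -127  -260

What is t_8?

-1091

-13, -41, -81, -133
-28, -40, -52
-12, -12
Constant third difference = -12, so extend:
-52 − 12 = -64;  -133 − 64 = -197;  -260 − 197 = -457
-64 − 12 = -76;  -197 − 76 = -273;  -457 − 273 = -730
-76 − 12 = -88;  -273 − 88 = -361;  -730 − 361 = -1091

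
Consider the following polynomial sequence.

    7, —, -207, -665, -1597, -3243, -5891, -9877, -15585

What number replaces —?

Using the last 7 terms:
-458, -932, -1646, -2648, -3986, -5708
-474, -714, -1002, -1338, -1722
-240, -288, -336, -384
-48, -48, -48
Constant fourth difference = -48.
Extend backward: -240 + 48 = -192;  -474 + 192 = -282;  -458 + 282 = -176;  -207 + 176 = -31

-31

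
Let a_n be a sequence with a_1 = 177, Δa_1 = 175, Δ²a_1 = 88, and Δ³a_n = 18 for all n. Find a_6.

2112

Build the table forward from the leading diagonal:
D3: 18  18  18  18  18  18
D2: 88  106  124  142  160  178
D1: 175  263  369  493  635  795
a: 177  352  615  984  1477  2112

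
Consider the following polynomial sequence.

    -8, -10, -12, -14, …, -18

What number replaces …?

Using the first 4 terms:
Δ: -2  -2  -2
Constant first difference = -2.
Extend forward: -14 − 2 = -16

-16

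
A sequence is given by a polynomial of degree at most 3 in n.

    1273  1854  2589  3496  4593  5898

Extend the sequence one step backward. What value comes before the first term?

828

First differences: 581  735  907  1097  1305
Second differences: 154  172  190  208
Third differences: 18  18  18
The third differences are constant at 18.
Work back: 154 − 18 = 136;  581 − 136 = 445;  1273 − 445 = 828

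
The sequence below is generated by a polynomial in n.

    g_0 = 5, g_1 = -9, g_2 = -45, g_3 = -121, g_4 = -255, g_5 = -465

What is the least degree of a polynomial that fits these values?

3

Δ: -14, -36, -76, -134, -210
Δ²: -22, -40, -58, -76
Δ³: -18, -18, -18
The third differences are constant, so the polynomial has degree 3.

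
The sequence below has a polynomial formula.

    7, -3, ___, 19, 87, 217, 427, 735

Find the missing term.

Using the last 5 terms:
68, 130, 210, 308
62, 80, 98
18, 18
Constant third difference = 18.
Extend backward: 62 − 18 = 44;  68 − 44 = 24;  19 − 24 = -5

-5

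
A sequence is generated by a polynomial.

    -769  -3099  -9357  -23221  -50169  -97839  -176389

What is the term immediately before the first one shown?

-129

First differences: -2330, -6258, -13864, -26948, -47670, -78550
Second differences: -3928, -7606, -13084, -20722, -30880
Third differences: -3678, -5478, -7638, -10158
Fourth differences: -1800, -2160, -2520
Fifth differences: -360, -360
The fifth differences are constant at -360.
Work back: -1800 + 360 = -1440;  -3678 + 1440 = -2238;  -3928 + 2238 = -1690;  -2330 + 1690 = -640;  -769 + 640 = -129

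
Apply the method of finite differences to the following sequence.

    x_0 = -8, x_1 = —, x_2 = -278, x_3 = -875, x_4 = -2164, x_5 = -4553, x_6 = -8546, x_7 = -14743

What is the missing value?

Using the last 6 terms:
D1: -597  -1289  -2389  -3993  -6197
D2: -692  -1100  -1604  -2204
D3: -408  -504  -600
D4: -96  -96
Constant fourth difference = -96.
Extend backward: -408 + 96 = -312;  -692 + 312 = -380;  -597 + 380 = -217;  -278 + 217 = -61

-61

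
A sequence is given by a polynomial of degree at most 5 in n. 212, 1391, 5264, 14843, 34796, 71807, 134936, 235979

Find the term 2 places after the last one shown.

614831

First differences: 1179  3873  9579  19953  37011  63129  101043
Second differences: 2694  5706  10374  17058  26118  37914
Third differences: 3012  4668  6684  9060  11796
Fourth differences: 1656  2016  2376  2736
Fifth differences: 360  360  360
Constant fifth difference = 360, so extend:
2736 + 360 = 3096;  11796 + 3096 = 14892;  37914 + 14892 = 52806;  101043 + 52806 = 153849;  235979 + 153849 = 389828
3096 + 360 = 3456;  14892 + 3456 = 18348;  52806 + 18348 = 71154;  153849 + 71154 = 225003;  389828 + 225003 = 614831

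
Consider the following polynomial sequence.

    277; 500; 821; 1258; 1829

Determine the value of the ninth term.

5813

223, 321, 437, 571
98, 116, 134
18, 18
Constant third difference = 18, so extend:
134 + 18 = 152;  571 + 152 = 723;  1829 + 723 = 2552
152 + 18 = 170;  723 + 170 = 893;  2552 + 893 = 3445
170 + 18 = 188;  893 + 188 = 1081;  3445 + 1081 = 4526
188 + 18 = 206;  1081 + 206 = 1287;  4526 + 1287 = 5813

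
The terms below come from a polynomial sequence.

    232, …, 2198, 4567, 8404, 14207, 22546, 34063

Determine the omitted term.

Using the last 6 terms:
2369, 3837, 5803, 8339, 11517
1468, 1966, 2536, 3178
498, 570, 642
72, 72
Constant fourth difference = 72.
Extend backward: 498 − 72 = 426;  1468 − 426 = 1042;  2369 − 1042 = 1327;  2198 − 1327 = 871

871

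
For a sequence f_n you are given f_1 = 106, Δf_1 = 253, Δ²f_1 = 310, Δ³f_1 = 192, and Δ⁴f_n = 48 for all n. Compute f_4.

Build the table forward from the leading diagonal:
D4: 48  48  48  48
D3: 192  240  288  336
D2: 310  502  742  1030
D1: 253  563  1065  1807
f: 106  359  922  1987

1987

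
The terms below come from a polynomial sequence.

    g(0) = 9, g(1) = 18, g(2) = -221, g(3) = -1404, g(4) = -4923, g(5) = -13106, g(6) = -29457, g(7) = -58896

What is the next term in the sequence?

-107999

D1: 9 , -239 , -1183 , -3519 , -8183 , -16351 , -29439
D2: -248 , -944 , -2336 , -4664 , -8168 , -13088
D3: -696 , -1392 , -2328 , -3504 , -4920
D4: -696 , -936 , -1176 , -1416
D5: -240 , -240 , -240
Constant fifth difference = -240, so extend:
-1416 − 240 = -1656;  -4920 − 1656 = -6576;  -13088 − 6576 = -19664;  -29439 − 19664 = -49103;  -58896 − 49103 = -107999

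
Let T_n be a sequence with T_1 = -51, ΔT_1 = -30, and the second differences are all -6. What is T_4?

Build the table forward from the leading diagonal:
Second differences: -6, -6, -6, -6
First differences: -30, -36, -42, -48
T: -51, -81, -117, -159

-159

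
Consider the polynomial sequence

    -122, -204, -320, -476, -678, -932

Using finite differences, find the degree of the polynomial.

3

D1: -82, -116, -156, -202, -254
D2: -34, -40, -46, -52
D3: -6, -6, -6
The third differences are constant, so the polynomial has degree 3.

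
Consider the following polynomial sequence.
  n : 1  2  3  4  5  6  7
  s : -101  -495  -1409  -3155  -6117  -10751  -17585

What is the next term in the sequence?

Δ: -394 , -914 , -1746 , -2962 , -4634 , -6834
Δ²: -520 , -832 , -1216 , -1672 , -2200
Δ³: -312 , -384 , -456 , -528
Δ⁴: -72 , -72 , -72
Fourth differences constant at -72.
-528 − 72 = -600;  -2200 − 600 = -2800;  -6834 − 2800 = -9634;  -17585 − 9634 = -27219

-27219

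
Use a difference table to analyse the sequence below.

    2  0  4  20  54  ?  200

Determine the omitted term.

Using the first 5 terms:
D1: -2  4  16  34
D2: 6  12  18
D3: 6  6
Constant third difference = 6.
Extend forward: 18 + 6 = 24;  34 + 24 = 58;  54 + 58 = 112

112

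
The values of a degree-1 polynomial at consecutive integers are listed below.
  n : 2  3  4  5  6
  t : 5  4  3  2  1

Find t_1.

Δ: -1, -1, -1, -1
The first differences are constant at -1.
Work back: 5 + 1 = 6

6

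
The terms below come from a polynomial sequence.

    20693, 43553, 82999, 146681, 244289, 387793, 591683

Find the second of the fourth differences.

2280

Δ: 22860, 39446, 63682, 97608, 143504, 203890
Δ²: 16586, 24236, 33926, 45896, 60386
Δ³: 7650, 9690, 11970, 14490
Δ⁴: 2040, 2280, 2520
Δ⁵: 240, 240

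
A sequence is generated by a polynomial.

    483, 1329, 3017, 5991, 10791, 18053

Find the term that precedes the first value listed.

131

First differences: 846  1688  2974  4800  7262
Second differences: 842  1286  1826  2462
Third differences: 444  540  636
Fourth differences: 96  96
The fourth differences are constant at 96.
Work back: 444 − 96 = 348;  842 − 348 = 494;  846 − 494 = 352;  483 − 352 = 131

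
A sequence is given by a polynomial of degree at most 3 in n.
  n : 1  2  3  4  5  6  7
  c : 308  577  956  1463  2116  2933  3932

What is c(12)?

269, 379, 507, 653, 817, 999
110, 128, 146, 164, 182
18, 18, 18, 18
Third differences constant at 18.
182 + 18 = 200;  999 + 200 = 1199;  3932 + 1199 = 5131
200 + 18 = 218;  1199 + 218 = 1417;  5131 + 1417 = 6548
218 + 18 = 236;  1417 + 236 = 1653;  6548 + 1653 = 8201
236 + 18 = 254;  1653 + 254 = 1907;  8201 + 1907 = 10108
254 + 18 = 272;  1907 + 272 = 2179;  10108 + 2179 = 12287

12287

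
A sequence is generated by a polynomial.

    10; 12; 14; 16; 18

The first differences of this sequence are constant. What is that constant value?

2

D1: 2, 2, 2, 2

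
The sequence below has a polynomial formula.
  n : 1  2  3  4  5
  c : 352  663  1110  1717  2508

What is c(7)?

4738

Δ: 311 , 447 , 607 , 791
Δ²: 136 , 160 , 184
Δ³: 24 , 24
The third differences are constant (24).
184 + 24 = 208;  791 + 208 = 999;  2508 + 999 = 3507
208 + 24 = 232;  999 + 232 = 1231;  3507 + 1231 = 4738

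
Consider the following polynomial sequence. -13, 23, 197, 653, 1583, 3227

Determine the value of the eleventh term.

36  174  456  930  1644
138  282  474  714
144  192  240
48  48
The fourth differences are constant (48).
240 + 48 = 288;  714 + 288 = 1002;  1644 + 1002 = 2646;  3227 + 2646 = 5873
288 + 48 = 336;  1002 + 336 = 1338;  2646 + 1338 = 3984;  5873 + 3984 = 9857
336 + 48 = 384;  1338 + 384 = 1722;  3984 + 1722 = 5706;  9857 + 5706 = 15563
384 + 48 = 432;  1722 + 432 = 2154;  5706 + 2154 = 7860;  15563 + 7860 = 23423
432 + 48 = 480;  2154 + 480 = 2634;  7860 + 2634 = 10494;  23423 + 10494 = 33917

33917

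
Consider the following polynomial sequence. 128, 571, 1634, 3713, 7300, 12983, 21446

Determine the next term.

Δ: 443  1063  2079  3587  5683  8463
Δ²: 620  1016  1508  2096  2780
Δ³: 396  492  588  684
Δ⁴: 96  96  96
The fourth differences are constant (96).
684 + 96 = 780;  2780 + 780 = 3560;  8463 + 3560 = 12023;  21446 + 12023 = 33469

33469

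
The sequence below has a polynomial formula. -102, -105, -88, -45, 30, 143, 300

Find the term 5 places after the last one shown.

-3, 17, 43, 75, 113, 157
20, 26, 32, 38, 44
6, 6, 6, 6
The third differences are constant (6).
44 + 6 = 50;  157 + 50 = 207;  300 + 207 = 507
50 + 6 = 56;  207 + 56 = 263;  507 + 263 = 770
56 + 6 = 62;  263 + 62 = 325;  770 + 325 = 1095
62 + 6 = 68;  325 + 68 = 393;  1095 + 393 = 1488
68 + 6 = 74;  393 + 74 = 467;  1488 + 467 = 1955

1955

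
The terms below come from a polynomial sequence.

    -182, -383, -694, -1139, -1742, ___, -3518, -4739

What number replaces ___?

-2527

Using the first 5 terms:
-201, -311, -445, -603
-110, -134, -158
-24, -24
Constant third difference = -24.
Extend forward: -158 − 24 = -182;  -603 − 182 = -785;  -1742 − 785 = -2527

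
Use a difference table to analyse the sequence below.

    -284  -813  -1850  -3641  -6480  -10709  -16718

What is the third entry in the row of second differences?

-1048

First differences: -529, -1037, -1791, -2839, -4229, -6009
Second differences: -508, -754, -1048, -1390, -1780
Third differences: -246, -294, -342, -390
Fourth differences: -48, -48, -48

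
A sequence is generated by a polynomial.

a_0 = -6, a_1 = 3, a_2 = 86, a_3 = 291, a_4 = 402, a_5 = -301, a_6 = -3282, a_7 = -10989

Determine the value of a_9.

D1: 9, 83, 205, 111, -703, -2981, -7707
D2: 74, 122, -94, -814, -2278, -4726
D3: 48, -216, -720, -1464, -2448
D4: -264, -504, -744, -984
D5: -240, -240, -240
The fifth differences are constant (-240).
-984 − 240 = -1224;  -2448 − 1224 = -3672;  -4726 − 3672 = -8398;  -7707 − 8398 = -16105;  -10989 − 16105 = -27094
-1224 − 240 = -1464;  -3672 − 1464 = -5136;  -8398 − 5136 = -13534;  -16105 − 13534 = -29639;  -27094 − 29639 = -56733

-56733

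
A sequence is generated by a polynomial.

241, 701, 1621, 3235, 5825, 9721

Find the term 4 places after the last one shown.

Δ: 460  920  1614  2590  3896
Δ²: 460  694  976  1306
Δ³: 234  282  330
Δ⁴: 48  48
Fourth differences constant at 48.
330 + 48 = 378;  1306 + 378 = 1684;  3896 + 1684 = 5580;  9721 + 5580 = 15301
378 + 48 = 426;  1684 + 426 = 2110;  5580 + 2110 = 7690;  15301 + 7690 = 22991
426 + 48 = 474;  2110 + 474 = 2584;  7690 + 2584 = 10274;  22991 + 10274 = 33265
474 + 48 = 522;  2584 + 522 = 3106;  10274 + 3106 = 13380;  33265 + 13380 = 46645

46645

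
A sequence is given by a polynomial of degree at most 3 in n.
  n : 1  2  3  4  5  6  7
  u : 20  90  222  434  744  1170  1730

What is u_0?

-6

70  132  212  310  426  560
62  80  98  116  134
18  18  18  18
The third differences are constant at 18.
Work back: 62 − 18 = 44;  70 − 44 = 26;  20 − 26 = -6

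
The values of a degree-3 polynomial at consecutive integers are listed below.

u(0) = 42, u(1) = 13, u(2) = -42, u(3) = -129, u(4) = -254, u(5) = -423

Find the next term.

-642

Δ: -29, -55, -87, -125, -169
Δ²: -26, -32, -38, -44
Δ³: -6, -6, -6
Constant third difference = -6, so extend:
-44 − 6 = -50;  -169 − 50 = -219;  -423 − 219 = -642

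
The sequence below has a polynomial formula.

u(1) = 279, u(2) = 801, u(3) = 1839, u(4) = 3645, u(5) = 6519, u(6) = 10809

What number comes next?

16911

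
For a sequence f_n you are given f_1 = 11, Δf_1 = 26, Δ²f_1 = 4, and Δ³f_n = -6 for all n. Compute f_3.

67

Build the table forward from the leading diagonal:
D3: -6, -6, -6
D2: 4, -2, -8
D1: 26, 30, 28
f: 11, 37, 67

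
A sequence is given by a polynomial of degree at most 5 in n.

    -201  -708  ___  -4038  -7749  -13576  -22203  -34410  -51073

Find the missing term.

-1855

Using the last 6 terms:
D1: -3711  -5827  -8627  -12207  -16663
D2: -2116  -2800  -3580  -4456
D3: -684  -780  -876
D4: -96  -96
Constant fourth difference = -96.
Extend backward: -684 + 96 = -588;  -2116 + 588 = -1528;  -3711 + 1528 = -2183;  -4038 + 2183 = -1855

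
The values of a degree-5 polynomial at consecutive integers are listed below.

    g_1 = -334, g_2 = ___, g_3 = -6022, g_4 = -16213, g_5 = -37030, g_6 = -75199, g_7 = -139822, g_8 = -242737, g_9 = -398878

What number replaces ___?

-1747

Using the last 7 terms:
-10191, -20817, -38169, -64623, -102915, -156141
-10626, -17352, -26454, -38292, -53226
-6726, -9102, -11838, -14934
-2376, -2736, -3096
-360, -360
Constant fifth difference = -360.
Extend backward: -2376 + 360 = -2016;  -6726 + 2016 = -4710;  -10626 + 4710 = -5916;  -10191 + 5916 = -4275;  -6022 + 4275 = -1747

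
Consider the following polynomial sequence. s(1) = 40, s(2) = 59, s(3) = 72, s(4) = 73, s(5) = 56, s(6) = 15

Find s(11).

-760

Δ: 19, 13, 1, -17, -41
Δ²: -6, -12, -18, -24
Δ³: -6, -6, -6
Third differences constant at -6.
-24 − 6 = -30;  -41 − 30 = -71;  15 − 71 = -56
-30 − 6 = -36;  -71 − 36 = -107;  -56 − 107 = -163
-36 − 6 = -42;  -107 − 42 = -149;  -163 − 149 = -312
-42 − 6 = -48;  -149 − 48 = -197;  -312 − 197 = -509
-48 − 6 = -54;  -197 − 54 = -251;  -509 − 251 = -760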